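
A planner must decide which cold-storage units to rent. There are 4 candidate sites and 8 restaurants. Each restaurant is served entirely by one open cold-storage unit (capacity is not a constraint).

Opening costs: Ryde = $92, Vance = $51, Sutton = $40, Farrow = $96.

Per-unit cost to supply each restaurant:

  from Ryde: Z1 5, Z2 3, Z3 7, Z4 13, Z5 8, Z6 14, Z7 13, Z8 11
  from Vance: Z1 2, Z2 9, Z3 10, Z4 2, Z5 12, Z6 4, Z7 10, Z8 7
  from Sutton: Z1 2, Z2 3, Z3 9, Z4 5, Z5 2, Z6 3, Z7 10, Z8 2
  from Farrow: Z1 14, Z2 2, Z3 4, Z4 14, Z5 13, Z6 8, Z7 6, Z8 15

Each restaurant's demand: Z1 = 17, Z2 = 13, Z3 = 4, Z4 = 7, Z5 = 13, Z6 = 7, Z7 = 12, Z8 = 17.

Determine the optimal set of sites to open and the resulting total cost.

For any fixed open set, each restaurant goes to its cheapest open site; total = fixed + service.
{Sutton}: Z1→Sutton 2·17=34, Z2→Sutton 3·13=39, Z3→Sutton 9·4=36, Z4→Sutton 5·7=35, Z5→Sutton 2·13=26, Z6→Sutton 3·7=21, Z7→Sutton 10·12=120, Z8→Sutton 2·17=34. Service 345; fixed 40; total 385.
{Sutton, Farrow}: service 264 + fixed 136 = 400
{Vance, Sutton}: Z1→Vance 2·17=34, Z2→Sutton 3·13=39, Z3→Sutton 9·4=36, Z4→Vance 2·7=14, Z5→Sutton 2·13=26, Z6→Sutton 3·7=21, Z7→Vance 10·12=120, Z8→Sutton 2·17=34. Service 324; fixed 91; total 415.
{Ryde, Vance, Sutton, Farrow}: service 243 + fixed 279 = 522
(All 15 nonempty subsets were checked; Sutton only is lowest.)

Open Sutton only; minimum total cost 385.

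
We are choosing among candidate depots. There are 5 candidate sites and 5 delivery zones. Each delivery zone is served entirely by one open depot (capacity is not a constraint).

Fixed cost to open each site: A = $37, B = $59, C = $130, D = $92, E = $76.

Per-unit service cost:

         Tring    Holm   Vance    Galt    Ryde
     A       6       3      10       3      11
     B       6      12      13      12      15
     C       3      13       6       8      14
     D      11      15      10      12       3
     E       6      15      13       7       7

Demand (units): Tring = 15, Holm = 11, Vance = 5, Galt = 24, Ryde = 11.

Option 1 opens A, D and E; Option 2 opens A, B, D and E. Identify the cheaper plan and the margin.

Option 1 is cheaper by 59.

Option 1: {A, D, E}: Tring→A 6·15=90, Holm→A 3·11=33, Vance→A 10·5=50, Galt→A 3·24=72, Ryde→D 3·11=33. Service 278; fixed 205; total 483.
Option 2: {A, B, D, E}: Tring→A 6·15=90, Holm→A 3·11=33, Vance→A 10·5=50, Galt→A 3·24=72, Ryde→D 3·11=33. Service 278; fixed 264; total 542.
Difference: |483 − 542| = 59.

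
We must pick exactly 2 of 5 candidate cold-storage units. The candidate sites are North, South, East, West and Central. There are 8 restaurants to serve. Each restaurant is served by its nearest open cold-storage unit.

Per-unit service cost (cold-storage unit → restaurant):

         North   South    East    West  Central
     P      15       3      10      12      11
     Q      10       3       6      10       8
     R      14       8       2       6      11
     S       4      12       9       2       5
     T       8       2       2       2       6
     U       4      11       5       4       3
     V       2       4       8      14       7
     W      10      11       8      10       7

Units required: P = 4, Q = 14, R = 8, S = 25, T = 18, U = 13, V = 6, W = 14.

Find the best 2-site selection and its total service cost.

Choose South and West; total service cost 404.

With exactly 2 open, each restaurant uses its cheapest among the chosen.
{South, West}: P→South 3·4=12, Q→South 3·14=42, R→West 6·8=48, S→West 2·25=50, T→South 2·18=36, U→West 4·13=52, V→South 4·6=24, W→West 10·14=140. Service cost 404.
{East, West}: service cost 438
{South, Central}: service cost 440
Among all 10 size-2 choices, {South, West} is lowest.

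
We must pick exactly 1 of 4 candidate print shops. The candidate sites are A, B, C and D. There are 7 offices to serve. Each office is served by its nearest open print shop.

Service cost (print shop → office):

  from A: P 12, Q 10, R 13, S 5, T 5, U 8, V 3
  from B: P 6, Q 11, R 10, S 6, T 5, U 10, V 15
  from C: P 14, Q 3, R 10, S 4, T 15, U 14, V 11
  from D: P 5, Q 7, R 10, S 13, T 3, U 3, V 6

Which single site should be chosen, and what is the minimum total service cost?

Choose D only; total service cost 47.

With exactly 1 open, each office uses its cheapest among the chosen.
{D}: P→D 5, Q→D 7, R→D 10, S→D 13, T→D 3, U→D 3, V→D 6. Service cost 47.
{A}: service cost 56
{B}: service cost 63
Among all 4 size-1 choices, {D} is lowest.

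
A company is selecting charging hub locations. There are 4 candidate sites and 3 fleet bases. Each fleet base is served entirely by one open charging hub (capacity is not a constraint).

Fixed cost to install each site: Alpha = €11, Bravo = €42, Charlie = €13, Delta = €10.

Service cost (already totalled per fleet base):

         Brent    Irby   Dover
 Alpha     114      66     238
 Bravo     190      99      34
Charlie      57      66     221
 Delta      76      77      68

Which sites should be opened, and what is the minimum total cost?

Open Bravo and Charlie; minimum total cost 212.

For any fixed open set, each fleet base goes to its cheapest open site; total = fixed + service.
{Bravo, Charlie}: Brent→Charlie 57, Irby→Charlie 66, Dover→Bravo 34. Service 157; fixed 55; total 212.
{Charlie, Delta}: service 191 + fixed 23 = 214
{Bravo, Charlie, Delta}: service 157 + fixed 65 = 222
{Alpha, Bravo, Charlie, Delta}: service 157 + fixed 76 = 233
No other subset beats 212.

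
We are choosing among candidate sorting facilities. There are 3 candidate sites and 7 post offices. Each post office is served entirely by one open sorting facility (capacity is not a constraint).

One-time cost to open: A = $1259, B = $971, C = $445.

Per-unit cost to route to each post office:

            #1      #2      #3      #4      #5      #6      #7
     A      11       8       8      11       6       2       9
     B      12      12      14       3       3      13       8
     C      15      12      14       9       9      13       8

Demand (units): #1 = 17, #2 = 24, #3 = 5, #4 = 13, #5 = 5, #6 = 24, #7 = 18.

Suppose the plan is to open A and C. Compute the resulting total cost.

Total cost: 2462

Each post office is assigned to its cheapest site among the open ones.
{A, C}: #1→A 11·17=187, #2→A 8·24=192, #3→A 8·5=40, #4→C 9·13=117, #5→A 6·5=30, #6→A 2·24=48, #7→C 8·18=144. Service 758; fixed 1704; total 2462.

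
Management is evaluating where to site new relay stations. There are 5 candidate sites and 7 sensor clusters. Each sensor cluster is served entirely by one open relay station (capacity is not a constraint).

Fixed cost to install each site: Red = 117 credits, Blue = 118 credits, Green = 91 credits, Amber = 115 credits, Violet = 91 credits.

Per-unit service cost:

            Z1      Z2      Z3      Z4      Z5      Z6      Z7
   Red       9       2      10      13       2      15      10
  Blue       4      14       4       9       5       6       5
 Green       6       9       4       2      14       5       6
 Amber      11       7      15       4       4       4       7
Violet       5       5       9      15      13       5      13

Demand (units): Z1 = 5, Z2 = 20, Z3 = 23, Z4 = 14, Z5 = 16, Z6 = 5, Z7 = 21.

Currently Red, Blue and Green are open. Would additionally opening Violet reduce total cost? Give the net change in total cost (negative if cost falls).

Current service cost with {Red, Blue, Green}: 342.
Adding Violet: each sensor cluster re-picks its cheapest; new service cost 342, saving 0.
Extra fixed cost: 91. Net change = 91 − 0 = 91.
(Totals: 668 → 759.)

No — net change +91 (cost rises by 91).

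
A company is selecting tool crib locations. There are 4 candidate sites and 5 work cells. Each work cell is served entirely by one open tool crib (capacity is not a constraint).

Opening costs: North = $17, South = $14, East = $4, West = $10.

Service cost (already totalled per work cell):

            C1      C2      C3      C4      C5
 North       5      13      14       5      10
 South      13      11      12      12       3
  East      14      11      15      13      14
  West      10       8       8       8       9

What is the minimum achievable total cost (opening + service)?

For any fixed open set, each work cell goes to its cheapest open site; total = fixed + service.
{West}: C1→West 10, C2→West 8, C3→West 8, C4→West 8, C5→West 9. Service 43; fixed 10; total 53.
{East, West}: C1→West 10, C2→West 8, C3→West 8, C4→West 8, C5→West 9. Service 43; fixed 14; total 57.
{South, West}: service 37 + fixed 24 = 61
{North, South, East, West}: C1→North 5, C2→West 8, C3→West 8, C4→North 5, C5→South 3. Service 29; fixed 45; total 74.
(All 15 nonempty subsets were checked; West only is lowest.)

Minimum total cost: 53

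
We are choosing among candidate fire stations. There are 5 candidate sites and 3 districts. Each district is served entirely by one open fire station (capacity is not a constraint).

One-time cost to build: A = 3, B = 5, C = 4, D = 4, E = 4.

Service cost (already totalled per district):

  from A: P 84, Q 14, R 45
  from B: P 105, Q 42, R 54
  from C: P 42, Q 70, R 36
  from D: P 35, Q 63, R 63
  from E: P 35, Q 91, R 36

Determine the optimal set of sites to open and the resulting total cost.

Open A and E; minimum total cost 92.

For any fixed open set, each district goes to its cheapest open site; total = fixed + service.
{A, E}: P→E 35, Q→A 14, R→E 36. Service 85; fixed 7; total 92.
{A, C, D}: service 85 + fixed 11 = 96
{A, C, E}: service 85 + fixed 11 = 96
{A, B, C, D, E}: service 85 + fixed 20 = 105
No other subset beats 92.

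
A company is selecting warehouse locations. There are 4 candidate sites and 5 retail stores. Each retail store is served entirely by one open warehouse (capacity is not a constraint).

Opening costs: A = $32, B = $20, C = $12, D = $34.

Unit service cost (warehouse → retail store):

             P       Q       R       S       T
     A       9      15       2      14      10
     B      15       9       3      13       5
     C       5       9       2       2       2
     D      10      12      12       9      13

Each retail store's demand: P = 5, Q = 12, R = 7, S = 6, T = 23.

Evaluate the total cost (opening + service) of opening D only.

Each retail store is assigned to its cheapest site among the open ones.
{D}: P→D 10·5=50, Q→D 12·12=144, R→D 12·7=84, S→D 9·6=54, T→D 13·23=299. Service 631; fixed 34; total 665.

Total cost: 665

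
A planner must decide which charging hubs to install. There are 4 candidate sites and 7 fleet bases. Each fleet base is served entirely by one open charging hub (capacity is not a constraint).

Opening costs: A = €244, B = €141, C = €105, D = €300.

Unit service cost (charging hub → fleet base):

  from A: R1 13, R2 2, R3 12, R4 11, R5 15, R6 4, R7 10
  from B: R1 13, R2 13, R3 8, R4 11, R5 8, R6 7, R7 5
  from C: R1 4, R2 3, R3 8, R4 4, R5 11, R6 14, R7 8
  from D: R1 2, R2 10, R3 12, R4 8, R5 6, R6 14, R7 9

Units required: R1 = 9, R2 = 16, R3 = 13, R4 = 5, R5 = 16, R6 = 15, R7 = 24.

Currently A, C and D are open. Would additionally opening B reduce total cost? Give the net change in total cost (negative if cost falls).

No — net change +69 (cost rises by 69).

Current service cost with {A, C, D}: 522.
Adding B: each fleet base re-picks its cheapest; new service cost 450, saving 72.
Extra fixed cost: 141. Net change = 141 − 72 = 69.
(Totals: 1171 → 1240.)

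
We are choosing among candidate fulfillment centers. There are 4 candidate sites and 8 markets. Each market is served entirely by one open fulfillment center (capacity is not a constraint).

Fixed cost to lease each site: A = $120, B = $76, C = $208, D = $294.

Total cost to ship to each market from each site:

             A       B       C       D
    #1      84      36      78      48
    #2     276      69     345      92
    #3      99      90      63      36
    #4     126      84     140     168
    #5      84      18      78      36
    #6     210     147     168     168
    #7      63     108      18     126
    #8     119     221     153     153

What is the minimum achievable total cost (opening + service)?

For any fixed open set, each market goes to its cheapest open site; total = fixed + service.
{A, B}: #1→B 36, #2→B 69, #3→B 90, #4→B 84, #5→B 18, #6→B 147, #7→A 63, #8→A 119. Service 626; fixed 196; total 822.
{B}: #1→B 36, #2→B 69, #3→B 90, #4→B 84, #5→B 18, #6→B 147, #7→B 108, #8→B 221. Service 773; fixed 76; total 849.
{B, C}: service 588 + fixed 284 = 872
{A, B, C, D}: service 527 + fixed 698 = 1225
(All 15 nonempty subsets were checked; A and B is lowest.)

Minimum total cost: 822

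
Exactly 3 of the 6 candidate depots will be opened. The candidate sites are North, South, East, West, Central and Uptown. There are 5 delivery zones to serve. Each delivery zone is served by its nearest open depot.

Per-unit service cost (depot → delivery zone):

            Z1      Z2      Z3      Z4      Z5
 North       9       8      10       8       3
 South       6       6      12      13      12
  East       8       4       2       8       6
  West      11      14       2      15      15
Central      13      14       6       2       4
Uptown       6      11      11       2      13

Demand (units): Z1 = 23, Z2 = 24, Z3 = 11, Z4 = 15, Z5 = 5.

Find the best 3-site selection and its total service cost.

With exactly 3 open, each delivery zone uses its cheapest among the chosen.
{North, East, Uptown}: Z1→Uptown 6·23=138, Z2→East 4·24=96, Z3→East 2·11=22, Z4→Uptown 2·15=30, Z5→North 3·5=15. Service cost 301.
{South, East, Central}: service cost 306
{East, Central, Uptown}: service cost 306
Among all 20 size-3 choices, {North, East, Uptown} is lowest.

Choose North, East and Uptown; total service cost 301.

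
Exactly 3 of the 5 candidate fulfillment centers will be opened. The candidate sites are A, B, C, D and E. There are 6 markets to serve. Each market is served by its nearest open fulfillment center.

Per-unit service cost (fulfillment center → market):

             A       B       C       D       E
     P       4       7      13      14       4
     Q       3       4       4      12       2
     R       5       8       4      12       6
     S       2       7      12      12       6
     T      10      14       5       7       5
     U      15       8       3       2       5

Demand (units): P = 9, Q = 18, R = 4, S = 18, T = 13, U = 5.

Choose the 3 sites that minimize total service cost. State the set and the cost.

With exactly 3 open, each market uses its cheapest among the chosen.
{A, D, E}: P→A 4·9=36, Q→E 2·18=36, R→A 5·4=20, S→A 2·18=36, T→E 5·13=65, U→D 2·5=10. Service cost 203.
{A, C, E}: service cost 204
{A, C, D}: service cost 217
Among all 10 size-3 choices, {A, D, E} is lowest.

Choose A, D and E; total service cost 203.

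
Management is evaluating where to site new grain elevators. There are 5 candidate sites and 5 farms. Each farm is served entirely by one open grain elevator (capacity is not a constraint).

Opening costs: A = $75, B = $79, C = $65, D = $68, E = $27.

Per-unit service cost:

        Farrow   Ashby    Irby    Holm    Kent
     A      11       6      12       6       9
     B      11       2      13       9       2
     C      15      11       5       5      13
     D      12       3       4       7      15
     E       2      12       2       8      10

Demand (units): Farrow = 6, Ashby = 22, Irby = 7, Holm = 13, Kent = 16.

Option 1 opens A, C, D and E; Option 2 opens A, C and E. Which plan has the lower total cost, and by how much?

Option 1: {A, C, D, E}: Farrow→E 2·6=12, Ashby→D 3·22=66, Irby→E 2·7=14, Holm→C 5·13=65, Kent→A 9·16=144. Service 301; fixed 235; total 536.
Option 2: {A, C, E}: Farrow→E 2·6=12, Ashby→A 6·22=132, Irby→E 2·7=14, Holm→C 5·13=65, Kent→A 9·16=144. Service 367; fixed 167; total 534.
Difference: |536 − 534| = 2.

Option 2 is cheaper by 2.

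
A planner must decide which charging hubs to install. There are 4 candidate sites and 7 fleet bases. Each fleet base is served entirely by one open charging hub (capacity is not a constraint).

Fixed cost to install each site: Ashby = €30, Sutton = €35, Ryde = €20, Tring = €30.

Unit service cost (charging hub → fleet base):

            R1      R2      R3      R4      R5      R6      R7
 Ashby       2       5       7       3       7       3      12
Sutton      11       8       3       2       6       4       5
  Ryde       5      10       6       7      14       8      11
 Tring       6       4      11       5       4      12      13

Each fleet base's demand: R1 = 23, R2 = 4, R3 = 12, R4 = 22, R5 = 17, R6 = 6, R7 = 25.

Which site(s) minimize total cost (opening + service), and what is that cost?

For any fixed open set, each fleet base goes to its cheapest open site; total = fixed + service.
{Ashby, Sutton, Tring}: R1→Ashby 2·23=46, R2→Tring 4·4=16, R3→Sutton 3·12=36, R4→Sutton 2·22=44, R5→Tring 4·17=68, R6→Ashby 3·6=18, R7→Sutton 5·25=125. Service 353; fixed 95; total 448.
{Ashby, Sutton}: R1→Ashby 2·23=46, R2→Ashby 5·4=20, R3→Sutton 3·12=36, R4→Sutton 2·22=44, R5→Sutton 6·17=102, R6→Ashby 3·6=18, R7→Sutton 5·25=125. Service 391; fixed 65; total 456.
{Ashby, Sutton, Ryde, Tring}: service 353 + fixed 115 = 468
{Ryde}: service 942 + fixed 20 = 962
(All 15 nonempty subsets were checked; Ashby, Sutton and Tring is lowest.)

Open Ashby, Sutton and Tring; minimum total cost 448.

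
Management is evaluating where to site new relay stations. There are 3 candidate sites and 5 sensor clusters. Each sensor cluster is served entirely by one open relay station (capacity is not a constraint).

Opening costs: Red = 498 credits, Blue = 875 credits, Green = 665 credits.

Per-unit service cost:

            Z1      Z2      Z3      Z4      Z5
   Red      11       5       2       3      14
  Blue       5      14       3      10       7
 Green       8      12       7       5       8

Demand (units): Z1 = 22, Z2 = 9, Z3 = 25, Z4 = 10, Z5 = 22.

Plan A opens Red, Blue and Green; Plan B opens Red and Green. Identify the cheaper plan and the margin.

Plan B is cheaper by 787.

Plan A: {Red, Blue, Green}: Z1→Blue 5·22=110, Z2→Red 5·9=45, Z3→Red 2·25=50, Z4→Red 3·10=30, Z5→Blue 7·22=154. Service 389; fixed 2038; total 2427.
Plan B: {Red, Green}: Z1→Green 8·22=176, Z2→Red 5·9=45, Z3→Red 2·25=50, Z4→Red 3·10=30, Z5→Green 8·22=176. Service 477; fixed 1163; total 1640.
Difference: |2427 − 1640| = 787.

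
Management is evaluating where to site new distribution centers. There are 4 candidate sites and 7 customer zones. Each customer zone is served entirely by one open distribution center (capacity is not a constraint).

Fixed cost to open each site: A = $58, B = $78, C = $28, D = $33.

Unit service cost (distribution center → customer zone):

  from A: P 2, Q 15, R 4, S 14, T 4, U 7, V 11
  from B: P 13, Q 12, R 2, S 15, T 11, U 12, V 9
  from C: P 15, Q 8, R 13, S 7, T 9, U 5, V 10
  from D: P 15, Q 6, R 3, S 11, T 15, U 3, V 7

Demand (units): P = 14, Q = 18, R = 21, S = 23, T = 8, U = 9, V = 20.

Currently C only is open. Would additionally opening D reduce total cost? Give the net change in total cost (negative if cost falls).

Yes — net change −291 (cost falls by 291).

Current service cost with {C}: 1105.
Adding D: each customer zone re-picks its cheapest; new service cost 781, saving 324.
Extra fixed cost: 33. Net change = 33 − 324 = -291.
(Totals: 1133 → 842.)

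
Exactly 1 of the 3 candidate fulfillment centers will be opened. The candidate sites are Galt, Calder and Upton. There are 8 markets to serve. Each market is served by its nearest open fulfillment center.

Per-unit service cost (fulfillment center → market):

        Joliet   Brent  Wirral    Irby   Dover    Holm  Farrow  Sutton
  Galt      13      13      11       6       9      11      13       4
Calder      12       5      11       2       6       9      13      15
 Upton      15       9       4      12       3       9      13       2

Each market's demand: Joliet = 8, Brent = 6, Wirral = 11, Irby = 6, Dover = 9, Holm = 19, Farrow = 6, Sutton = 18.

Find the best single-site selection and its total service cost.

Choose Upton only; total service cost 602.

With exactly 1 open, each market uses its cheapest among the chosen.
{Upton}: Joliet→Upton 15·8=120, Brent→Upton 9·6=54, Wirral→Upton 4·11=44, Irby→Upton 12·6=72, Dover→Upton 3·9=27, Holm→Upton 9·19=171, Farrow→Upton 13·6=78, Sutton→Upton 2·18=36. Service cost 602.
{Galt}: service cost 779
{Calder}: service cost 832
Among all 3 size-1 choices, {Upton} is lowest.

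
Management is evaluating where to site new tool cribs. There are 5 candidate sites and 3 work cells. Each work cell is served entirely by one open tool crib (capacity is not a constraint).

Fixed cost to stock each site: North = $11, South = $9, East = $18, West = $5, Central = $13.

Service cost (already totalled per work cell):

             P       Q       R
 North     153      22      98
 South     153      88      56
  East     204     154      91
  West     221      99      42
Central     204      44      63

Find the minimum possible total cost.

Minimum total cost: 233

For any fixed open set, each work cell goes to its cheapest open site; total = fixed + service.
{North, West}: P→North 153, Q→North 22, R→West 42. Service 217; fixed 16; total 233.
{North, South, West}: P→North 153, Q→North 22, R→West 42. Service 217; fixed 25; total 242.
{North, West, Central}: service 217 + fixed 29 = 246
{North, South, East, West, Central}: P→North 153, Q→North 22, R→West 42. Service 217; fixed 56; total 273.
No other subset beats 233.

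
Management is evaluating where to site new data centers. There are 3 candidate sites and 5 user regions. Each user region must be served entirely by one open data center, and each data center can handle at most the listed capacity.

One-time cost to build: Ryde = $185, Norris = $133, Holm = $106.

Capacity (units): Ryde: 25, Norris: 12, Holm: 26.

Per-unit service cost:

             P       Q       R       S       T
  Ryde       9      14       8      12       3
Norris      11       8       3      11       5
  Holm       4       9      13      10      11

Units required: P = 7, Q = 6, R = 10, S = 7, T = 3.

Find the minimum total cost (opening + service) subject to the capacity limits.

Open {Norris, Holm}: P→Holm 4·7=28, Q→Holm 9·6=54, R→Norris 3·10=30, S→Holm 10·7=70, T→Holm 11·3=33.
Loads: Norris carries 10/12, Holm carries 23/26. Service 215; fixed 239; total 454.
Next best feasible plan costs 530.

Minimum total cost: 454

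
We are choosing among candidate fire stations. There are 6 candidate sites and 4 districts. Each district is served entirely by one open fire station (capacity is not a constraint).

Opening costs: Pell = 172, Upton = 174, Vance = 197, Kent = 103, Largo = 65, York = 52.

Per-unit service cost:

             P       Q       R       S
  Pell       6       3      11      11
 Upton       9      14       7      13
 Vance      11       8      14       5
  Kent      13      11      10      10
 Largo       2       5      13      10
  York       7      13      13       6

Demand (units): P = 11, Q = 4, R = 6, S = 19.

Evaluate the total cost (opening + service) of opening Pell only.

Each district is assigned to its cheapest site among the open ones.
{Pell}: P→Pell 6·11=66, Q→Pell 3·4=12, R→Pell 11·6=66, S→Pell 11·19=209. Service 353; fixed 172; total 525.

Total cost: 525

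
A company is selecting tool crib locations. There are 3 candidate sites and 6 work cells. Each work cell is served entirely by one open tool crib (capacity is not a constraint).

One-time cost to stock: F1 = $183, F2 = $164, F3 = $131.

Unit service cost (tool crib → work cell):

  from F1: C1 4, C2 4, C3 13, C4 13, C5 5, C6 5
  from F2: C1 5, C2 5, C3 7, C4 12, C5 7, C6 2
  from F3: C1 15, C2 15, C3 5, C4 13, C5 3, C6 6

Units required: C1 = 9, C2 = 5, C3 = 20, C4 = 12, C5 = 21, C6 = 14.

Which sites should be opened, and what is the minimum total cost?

Open F2 only; minimum total cost 693.

For any fixed open set, each work cell goes to its cheapest open site; total = fixed + service.
{F2}: C1→F2 5·9=45, C2→F2 5·5=25, C3→F2 7·20=140, C4→F2 12·12=144, C5→F2 7·21=147, C6→F2 2·14=28. Service 529; fixed 164; total 693.
{F2, F3}: service 405 + fixed 295 = 700
{F3}: service 613 + fixed 131 = 744
{F1, F2, F3}: service 391 + fixed 478 = 869
No other subset beats 693.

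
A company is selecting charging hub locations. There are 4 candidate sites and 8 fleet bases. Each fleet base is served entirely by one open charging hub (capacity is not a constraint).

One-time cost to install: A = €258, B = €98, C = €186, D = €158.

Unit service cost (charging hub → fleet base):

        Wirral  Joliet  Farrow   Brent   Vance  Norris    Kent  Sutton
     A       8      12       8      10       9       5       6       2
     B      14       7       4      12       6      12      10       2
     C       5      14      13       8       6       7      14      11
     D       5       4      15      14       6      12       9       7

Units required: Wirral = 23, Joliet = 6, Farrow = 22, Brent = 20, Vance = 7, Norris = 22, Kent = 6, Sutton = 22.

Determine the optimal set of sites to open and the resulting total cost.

Open B and C; minimum total cost 989.

For any fixed open set, each fleet base goes to its cheapest open site; total = fixed + service.
{B, C}: Wirral→C 5·23=115, Joliet→B 7·6=42, Farrow→B 4·22=88, Brent→C 8·20=160, Vance→B 6·7=42, Norris→C 7·22=154, Kent→B 10·6=60, Sutton→B 2·22=44. Service 705; fixed 284; total 989.
{A, B}: service 746 + fixed 356 = 1102
{B, C, D}: Wirral→C 5·23=115, Joliet→D 4·6=24, Farrow→B 4·22=88, Brent→C 8·20=160, Vance→B 6·7=42, Norris→C 7·22=154, Kent→D 9·6=54, Sutton→B 2·22=44. Service 681; fixed 442; total 1123.
{A, B, C, D}: service 619 + fixed 700 = 1319
No other subset beats 989.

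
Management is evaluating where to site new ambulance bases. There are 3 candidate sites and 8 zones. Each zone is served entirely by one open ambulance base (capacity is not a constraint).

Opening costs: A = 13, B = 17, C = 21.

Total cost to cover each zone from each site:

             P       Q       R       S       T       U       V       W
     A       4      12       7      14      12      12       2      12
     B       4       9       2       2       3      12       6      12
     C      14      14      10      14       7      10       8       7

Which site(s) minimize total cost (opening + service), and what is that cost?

Open B only; minimum total cost 67.

For any fixed open set, each zone goes to its cheapest open site; total = fixed + service.
{B}: P→B 4, Q→B 9, R→B 2, S→B 2, T→B 3, U→B 12, V→B 6, W→B 12. Service 50; fixed 17; total 67.
{A, B}: P→A 4, Q→B 9, R→B 2, S→B 2, T→B 3, U→A 12, V→A 2, W→A 12. Service 46; fixed 30; total 76.
{B, C}: service 43 + fixed 38 = 81
{A, B, C}: P→A 4, Q→B 9, R→B 2, S→B 2, T→B 3, U→C 10, V→A 2, W→C 7. Service 39; fixed 51; total 90.
No other subset beats 67.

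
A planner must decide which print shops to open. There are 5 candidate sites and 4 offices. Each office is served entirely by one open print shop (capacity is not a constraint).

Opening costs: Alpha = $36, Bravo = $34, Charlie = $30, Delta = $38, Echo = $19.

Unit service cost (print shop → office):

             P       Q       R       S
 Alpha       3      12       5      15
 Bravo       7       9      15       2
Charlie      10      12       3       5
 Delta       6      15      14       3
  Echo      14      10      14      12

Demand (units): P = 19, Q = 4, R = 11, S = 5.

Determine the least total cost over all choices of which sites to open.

For any fixed open set, each office goes to its cheapest open site; total = fixed + service.
{Alpha, Bravo}: P→Alpha 3·19=57, Q→Bravo 9·4=36, R→Alpha 5·11=55, S→Bravo 2·5=10. Service 158; fixed 70; total 228.
{Alpha, Charlie}: P→Alpha 3·19=57, Q→Alpha 12·4=48, R→Charlie 3·11=33, S→Charlie 5·5=25. Service 163; fixed 66; total 229.
{Alpha, Bravo, Charlie}: service 136 + fixed 100 = 236
{Alpha, Bravo, Charlie, Delta, Echo}: P→Alpha 3·19=57, Q→Bravo 9·4=36, R→Charlie 3·11=33, S→Bravo 2·5=10. Service 136; fixed 157; total 293.
No other subset beats 228.

Minimum total cost: 228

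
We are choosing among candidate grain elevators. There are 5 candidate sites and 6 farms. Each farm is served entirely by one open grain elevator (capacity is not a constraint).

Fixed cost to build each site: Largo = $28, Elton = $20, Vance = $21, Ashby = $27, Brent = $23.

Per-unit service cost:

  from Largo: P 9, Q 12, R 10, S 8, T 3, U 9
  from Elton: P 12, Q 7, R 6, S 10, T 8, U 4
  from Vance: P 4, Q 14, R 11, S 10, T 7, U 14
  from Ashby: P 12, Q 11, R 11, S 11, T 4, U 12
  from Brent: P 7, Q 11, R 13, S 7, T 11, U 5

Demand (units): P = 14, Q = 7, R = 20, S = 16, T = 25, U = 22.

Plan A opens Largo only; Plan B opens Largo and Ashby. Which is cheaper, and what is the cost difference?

Plan A: {Largo}: P→Largo 9·14=126, Q→Largo 12·7=84, R→Largo 10·20=200, S→Largo 8·16=128, T→Largo 3·25=75, U→Largo 9·22=198. Service 811; fixed 28; total 839.
Plan B: {Largo, Ashby}: P→Largo 9·14=126, Q→Ashby 11·7=77, R→Largo 10·20=200, S→Largo 8·16=128, T→Largo 3·25=75, U→Largo 9·22=198. Service 804; fixed 55; total 859.
Difference: |839 − 859| = 20.

Plan A is cheaper by 20.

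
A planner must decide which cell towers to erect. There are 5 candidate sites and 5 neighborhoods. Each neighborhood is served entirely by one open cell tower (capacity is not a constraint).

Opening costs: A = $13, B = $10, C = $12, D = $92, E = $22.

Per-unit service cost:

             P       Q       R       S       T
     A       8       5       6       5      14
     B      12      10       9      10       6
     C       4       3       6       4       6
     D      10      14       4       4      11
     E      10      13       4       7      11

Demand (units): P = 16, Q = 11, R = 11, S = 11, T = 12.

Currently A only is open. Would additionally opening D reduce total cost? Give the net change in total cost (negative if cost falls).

Current service cost with {A}: 472.
Adding D: each neighborhood re-picks its cheapest; new service cost 403, saving 69.
Extra fixed cost: 92. Net change = 92 − 69 = 23.
(Totals: 485 → 508.)

No — net change +23 (cost rises by 23).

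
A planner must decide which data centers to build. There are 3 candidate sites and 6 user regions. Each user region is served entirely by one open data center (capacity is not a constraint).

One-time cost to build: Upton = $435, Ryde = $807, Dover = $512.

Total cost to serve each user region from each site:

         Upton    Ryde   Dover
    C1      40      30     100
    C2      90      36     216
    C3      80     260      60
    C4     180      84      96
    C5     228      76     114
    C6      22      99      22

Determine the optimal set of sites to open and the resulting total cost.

Open Upton only; minimum total cost 1075.

For any fixed open set, each user region goes to its cheapest open site; total = fixed + service.
{Upton}: C1→Upton 40, C2→Upton 90, C3→Upton 80, C4→Upton 180, C5→Upton 228, C6→Upton 22. Service 640; fixed 435; total 1075.
{Dover}: service 608 + fixed 512 = 1120
{Upton, Dover}: service 422 + fixed 947 = 1369
{Upton, Ryde, Dover}: service 308 + fixed 1754 = 2062
(All 7 nonempty subsets were checked; Upton only is lowest.)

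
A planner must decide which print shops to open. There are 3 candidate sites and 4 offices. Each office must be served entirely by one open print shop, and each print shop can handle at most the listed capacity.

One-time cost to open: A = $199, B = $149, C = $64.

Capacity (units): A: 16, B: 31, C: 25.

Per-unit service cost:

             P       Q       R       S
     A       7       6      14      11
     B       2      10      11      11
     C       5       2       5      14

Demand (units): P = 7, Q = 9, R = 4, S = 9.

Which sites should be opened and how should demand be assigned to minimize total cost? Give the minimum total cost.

Minimum total cost: 364

Open {B, C}: P→B 2·7=14, Q→C 2·9=18, R→C 5·4=20, S→B 11·9=99.
Loads: B carries 16/31, C carries 13/25. Service 151; fixed 213; total 364.
Next best feasible plan costs 385.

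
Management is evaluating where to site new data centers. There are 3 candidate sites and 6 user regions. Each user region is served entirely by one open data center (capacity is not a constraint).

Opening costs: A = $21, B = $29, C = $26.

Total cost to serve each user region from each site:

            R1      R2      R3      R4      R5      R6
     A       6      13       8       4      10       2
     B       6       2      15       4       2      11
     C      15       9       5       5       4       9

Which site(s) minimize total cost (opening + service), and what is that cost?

Open A only; minimum total cost 64.

For any fixed open set, each user region goes to its cheapest open site; total = fixed + service.
{A}: R1→A 6, R2→A 13, R3→A 8, R4→A 4, R5→A 10, R6→A 2. Service 43; fixed 21; total 64.
{B}: service 40 + fixed 29 = 69
{C}: R1→C 15, R2→C 9, R3→C 5, R4→C 5, R5→C 4, R6→C 9. Service 47; fixed 26; total 73.
{A, B, C}: service 21 + fixed 76 = 97
No other subset beats 64.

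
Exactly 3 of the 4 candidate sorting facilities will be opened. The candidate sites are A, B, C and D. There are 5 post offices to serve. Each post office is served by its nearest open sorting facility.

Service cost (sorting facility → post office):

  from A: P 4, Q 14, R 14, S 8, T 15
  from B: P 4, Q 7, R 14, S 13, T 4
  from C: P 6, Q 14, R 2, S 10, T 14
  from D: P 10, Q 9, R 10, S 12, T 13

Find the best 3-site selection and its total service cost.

Choose A, B and C; total service cost 25.

With exactly 3 open, each post office uses its cheapest among the chosen.
{A, B, C}: P→A 4, Q→B 7, R→C 2, S→A 8, T→B 4. Service cost 25.
{B, C, D}: service cost 27
{A, B, D}: service cost 33
Among all 4 size-3 choices, {A, B, C} is lowest.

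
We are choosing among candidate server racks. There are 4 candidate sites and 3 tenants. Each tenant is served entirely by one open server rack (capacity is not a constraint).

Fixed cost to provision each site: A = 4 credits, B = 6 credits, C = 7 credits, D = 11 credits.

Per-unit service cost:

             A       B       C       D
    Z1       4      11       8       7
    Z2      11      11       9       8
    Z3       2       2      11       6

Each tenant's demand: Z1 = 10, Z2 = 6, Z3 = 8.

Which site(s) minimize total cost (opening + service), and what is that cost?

Open A and D; minimum total cost 119.

For any fixed open set, each tenant goes to its cheapest open site; total = fixed + service.
{A, D}: Z1→A 4·10=40, Z2→D 8·6=48, Z3→A 2·8=16. Service 104; fixed 15; total 119.
{A, C}: service 110 + fixed 11 = 121
{A, B, D}: service 104 + fixed 21 = 125
{A, B, C, D}: service 104 + fixed 28 = 132
No other subset beats 119.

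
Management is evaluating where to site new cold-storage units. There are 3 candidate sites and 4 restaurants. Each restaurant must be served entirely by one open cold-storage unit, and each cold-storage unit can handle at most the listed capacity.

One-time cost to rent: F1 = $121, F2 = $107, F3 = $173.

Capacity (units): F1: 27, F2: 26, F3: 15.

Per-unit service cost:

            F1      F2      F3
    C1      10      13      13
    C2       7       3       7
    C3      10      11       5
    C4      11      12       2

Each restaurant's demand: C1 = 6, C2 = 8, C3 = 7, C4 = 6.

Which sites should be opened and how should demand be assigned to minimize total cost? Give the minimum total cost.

Open {F1}: C1→F1 10·6=60, C2→F1 7·8=56, C3→F1 10·7=70, C4→F1 11·6=66.
Loads: F1 carries 27/27. Service 252; fixed 121; total 373.
Next best feasible plan costs 429.

Minimum total cost: 373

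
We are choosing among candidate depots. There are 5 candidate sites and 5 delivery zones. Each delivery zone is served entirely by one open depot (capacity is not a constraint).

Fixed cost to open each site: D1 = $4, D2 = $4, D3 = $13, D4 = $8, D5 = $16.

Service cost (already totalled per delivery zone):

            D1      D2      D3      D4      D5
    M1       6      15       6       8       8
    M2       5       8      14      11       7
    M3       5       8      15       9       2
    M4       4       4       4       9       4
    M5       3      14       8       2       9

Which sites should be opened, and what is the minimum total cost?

Open D1 only; minimum total cost 27.

For any fixed open set, each delivery zone goes to its cheapest open site; total = fixed + service.
{D1}: M1→D1 6, M2→D1 5, M3→D1 5, M4→D1 4, M5→D1 3. Service 23; fixed 4; total 27.
{D1, D2}: service 23 + fixed 8 = 31
{D1, D4}: M1→D1 6, M2→D1 5, M3→D1 5, M4→D1 4, M5→D4 2. Service 22; fixed 12; total 34.
{D1, D2, D3, D4, D5}: service 19 + fixed 45 = 64
No other subset beats 27.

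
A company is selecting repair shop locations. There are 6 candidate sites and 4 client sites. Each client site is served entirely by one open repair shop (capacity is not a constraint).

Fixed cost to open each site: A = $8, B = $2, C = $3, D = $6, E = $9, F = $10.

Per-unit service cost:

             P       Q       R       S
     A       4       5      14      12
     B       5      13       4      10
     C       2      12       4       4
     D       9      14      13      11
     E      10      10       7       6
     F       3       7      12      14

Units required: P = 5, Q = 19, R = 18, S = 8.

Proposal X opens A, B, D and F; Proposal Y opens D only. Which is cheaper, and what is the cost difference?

Proposal X: {A, B, D, F}: P→F 3·5=15, Q→A 5·19=95, R→B 4·18=72, S→B 10·8=80. Service 262; fixed 26; total 288.
Proposal Y: {D}: P→D 9·5=45, Q→D 14·19=266, R→D 13·18=234, S→D 11·8=88. Service 633; fixed 6; total 639.
Difference: |288 − 639| = 351.

Proposal X is cheaper by 351.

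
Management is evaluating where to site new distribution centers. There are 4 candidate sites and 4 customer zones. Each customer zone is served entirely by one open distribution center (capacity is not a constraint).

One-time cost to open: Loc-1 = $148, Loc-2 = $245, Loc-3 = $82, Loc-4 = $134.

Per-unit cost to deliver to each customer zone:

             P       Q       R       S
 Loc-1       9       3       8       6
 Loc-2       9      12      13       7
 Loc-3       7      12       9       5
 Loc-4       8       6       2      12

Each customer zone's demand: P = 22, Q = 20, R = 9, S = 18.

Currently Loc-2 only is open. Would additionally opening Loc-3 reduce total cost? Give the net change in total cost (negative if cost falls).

Current service cost with {Loc-2}: 681.
Adding Loc-3: each customer zone re-picks its cheapest; new service cost 565, saving 116.
Extra fixed cost: 82. Net change = 82 − 116 = -34.
(Totals: 926 → 892.)

Yes — net change −34 (cost falls by 34).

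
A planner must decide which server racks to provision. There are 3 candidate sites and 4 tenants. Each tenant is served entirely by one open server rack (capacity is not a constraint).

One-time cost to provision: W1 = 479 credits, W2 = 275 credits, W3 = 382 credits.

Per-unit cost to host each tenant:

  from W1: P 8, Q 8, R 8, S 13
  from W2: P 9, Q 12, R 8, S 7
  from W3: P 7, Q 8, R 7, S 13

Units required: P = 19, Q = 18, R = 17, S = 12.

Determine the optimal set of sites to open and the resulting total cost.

Open W2 only; minimum total cost 882.

For any fixed open set, each tenant goes to its cheapest open site; total = fixed + service.
{W2}: P→W2 9·19=171, Q→W2 12·18=216, R→W2 8·17=136, S→W2 7·12=84. Service 607; fixed 275; total 882.
{W3}: service 552 + fixed 382 = 934
{W1}: P→W1 8·19=152, Q→W1 8·18=144, R→W1 8·17=136, S→W1 13·12=156. Service 588; fixed 479; total 1067.
{W1, W2, W3}: P→W3 7·19=133, Q→W1 8·18=144, R→W3 7·17=119, S→W2 7·12=84. Service 480; fixed 1136; total 1616.
No other subset beats 882.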